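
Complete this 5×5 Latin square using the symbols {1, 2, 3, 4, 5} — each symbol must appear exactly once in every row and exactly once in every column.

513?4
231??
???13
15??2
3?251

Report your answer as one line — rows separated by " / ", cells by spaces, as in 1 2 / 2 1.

5 1 3 2 4 / 2 3 1 4 5 / 4 2 5 1 3 / 1 5 4 3 2 / 3 4 2 5 1

(r1,c4): row 1 has {1,3,4,5}; column 4 has {1,5}, so it must be 2.
(r2,c4): row 2 has {1,2,3}; column 4 has {1,2,5}, so it must be 4.
(r2,c5): row 2 has {1,2,3,4}; column 5 has {1,2,3,4}, so it must be 5.
(r3,c1): row 3 has {1,3}; column 1 has {1,2,3,5}, so it must be 4.
(r3,c2): row 3 has {1,3,4}; column 2 has {1,3,5}, so it must be 2.
(r3,c3): row 3 has {1,2,3,4}; column 3 has {1,2,3}, so it must be 5.
(r4,c3): row 4 has {1,2,5}; column 3 has {1,2,3,5}, so it must be 4.
(r4,c4): row 4 has {1,2,4,5}; column 4 has {1,2,4,5}, so it must be 3.
(r5,c2): row 5 has {1,2,3,5}; column 2 has {1,2,3,5}, so it must be 4.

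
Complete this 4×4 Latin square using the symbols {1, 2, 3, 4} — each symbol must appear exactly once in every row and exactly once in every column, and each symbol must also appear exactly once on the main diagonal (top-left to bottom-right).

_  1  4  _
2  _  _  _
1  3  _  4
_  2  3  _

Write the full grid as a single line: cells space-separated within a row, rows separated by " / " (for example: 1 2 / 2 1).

3 1 4 2 / 2 4 1 3 / 1 3 2 4 / 4 2 3 1

row 1 has {1,4}; column 1 has {1,2}; the diagonal is empty so far — only 3 is left for (r1,c1).
row 1 has {1,3,4}; column 4 has {4} — only 2 is left for (r1,c4).
row 2 has {2}; column 2 has {1,2,3}; the diagonal has {3} — only 4 is left for (r2,c2).
row 2 has {2,4}; column 3 has {3,4} — only 1 is left for (r2,c3).
row 2 has {1,2,4}; column 4 has {2,4} — only 3 is left for (r2,c4).
row 3 has {1,3,4}; column 3 has {1,3,4}; the diagonal has {3,4} — only 2 is left for (r3,c3).
row 4 has {2,3}; column 1 has {1,2,3} — only 4 is left for (r4,c1).
row 4 has {2,3,4}; column 4 has {2,3,4}; the diagonal has {2,3,4} — only 1 is left for (r4,c4).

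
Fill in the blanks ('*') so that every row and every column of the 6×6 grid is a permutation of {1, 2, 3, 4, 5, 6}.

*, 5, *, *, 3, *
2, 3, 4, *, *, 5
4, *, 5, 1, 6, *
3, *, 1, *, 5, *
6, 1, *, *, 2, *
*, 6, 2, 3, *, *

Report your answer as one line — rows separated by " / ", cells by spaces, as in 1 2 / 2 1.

(r1,c1) = 1
(r1,c3) = 6
(r2,c4) = 6
(r2,c5) = 1
(r3,c2) = 2
(r3,c6) = 3
(r4,c2) = 4
(r4,c4) = 2
(r4,c6) = 6
(r5,c3) = 3
(r5,c6) = 4
(r6,c1) = 5
(r6,c5) = 4
(r6,c6) = 1
(r1,c4) = 4
(r1,c6) = 2
(r5,c4) = 5

1 5 6 4 3 2 / 2 3 4 6 1 5 / 4 2 5 1 6 3 / 3 4 1 2 5 6 / 6 1 3 5 2 4 / 5 6 2 3 4 1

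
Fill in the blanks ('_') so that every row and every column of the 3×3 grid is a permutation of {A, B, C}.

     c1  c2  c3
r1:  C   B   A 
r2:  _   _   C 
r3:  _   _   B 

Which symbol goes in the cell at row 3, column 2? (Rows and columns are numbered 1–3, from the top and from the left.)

C

row 2 has {C}; column 2 has {B} — only A is left for (r2,c2).
row 3 has {B}; column 1 has {C} — only A is left for (r3,c1).
row 3 has {A,B}; column 2 has {A,B} — only C is left for (r3,c2).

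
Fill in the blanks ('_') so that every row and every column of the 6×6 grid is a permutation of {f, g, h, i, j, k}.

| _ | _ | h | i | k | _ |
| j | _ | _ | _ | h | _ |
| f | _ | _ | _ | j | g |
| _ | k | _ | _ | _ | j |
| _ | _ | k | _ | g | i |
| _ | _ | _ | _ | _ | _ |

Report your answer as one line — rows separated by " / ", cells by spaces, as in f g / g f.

At row 1, column 1: row 1 has {h,i,k}; column 1 has {f,j}; that leaves g.
At row 1, column 6: row 1 has {g,h,i,k}; column 6 has {g,i,j}; that leaves f.
At row 2, column 6: row 2 has {h,j}; column 6 has {f,g,i,j}; that leaves k.
At row 3, column 3: row 3 has {f,g,j}; column 3 has {h,k}; that leaves i.
At row 5, column 1: row 5 has {g,i,k}; column 1 has {f,g,j}; that leaves h.
At row 6, column 6: row 6 is empty so far; column 6 has {f,g,i,j,k}; that leaves h.
At row 1, column 2: row 1 has {f,g,h,i,k}; column 2 has {k}; that leaves j.
At row 3, column 2: row 3 has {f,g,i,j}; column 2 has {j,k}; that leaves h.
At row 3, column 4: row 3 has {f,g,h,i,j}; column 4 has {i}; that leaves k.
At row 4, column 1: row 4 has {j,k}; column 1 has {f,g,h,j}; that leaves i.
At row 4, column 5: row 4 has {i,j,k}; column 5 has {g,h,j,k}; that leaves f.
At row 5, column 2: row 5 has {g,h,i,k}; column 2 has {h,j,k}; that leaves f.
At row 5, column 4: row 5 has {f,g,h,i,k}; column 4 has {i,k}; that leaves j.
At row 6, column 1: row 6 has {h}; column 1 has {f,g,h,i,j}; that leaves k.
At row 6, column 5: row 6 has {h,k}; column 5 has {f,g,h,j,k}; that leaves i.
At row 4, column 3: row 4 has {f,i,j,k}; column 3 has {h,i,k}; that leaves g.
At row 4, column 4: row 4 has {f,g,i,j,k}; column 4 has {i,j,k}; that leaves h.
At row 6, column 2: row 6 has {h,i,k}; column 2 has {f,h,j,k}; that leaves g.
At row 6, column 4: row 6 has {g,h,i,k}; column 4 has {h,i,j,k}; that leaves f.
At row 2, column 2: row 2 has {h,j,k}; column 2 has {f,g,h,j,k}; that leaves i.
At row 2, column 3: row 2 has {h,i,j,k}; column 3 has {g,h,i,k}; that leaves f.
At row 2, column 4: row 2 has {f,h,i,j,k}; column 4 has {f,h,i,j,k}; that leaves g.
At row 6, column 3: row 6 has {f,g,h,i,k}; column 3 has {f,g,h,i,k}; that leaves j.

g j h i k f / j i f g h k / f h i k j g / i k g h f j / h f k j g i / k g j f i h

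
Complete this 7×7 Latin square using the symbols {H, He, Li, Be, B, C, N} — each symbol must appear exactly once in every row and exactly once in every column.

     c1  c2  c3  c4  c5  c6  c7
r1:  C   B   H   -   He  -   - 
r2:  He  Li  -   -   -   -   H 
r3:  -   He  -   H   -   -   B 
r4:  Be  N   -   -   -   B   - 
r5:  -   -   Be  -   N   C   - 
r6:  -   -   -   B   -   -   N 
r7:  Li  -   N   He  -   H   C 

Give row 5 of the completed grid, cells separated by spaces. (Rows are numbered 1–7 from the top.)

(r3,c1): row 3 has {H,He,B}; column 1 has {He,Li,Be,C}, so it must be N.
(r5,c2): row 5 has {Be,C,N}; column 2 has {He,Li,B,N}, so it must be H.
(r5,c4): row 5 has {H,Be,C,N}; column 4 has {H,He,B}, so it must be Li.
(r5,c7): row 5 has {H,Li,Be,C,N}; column 7 has {H,B,C,N}, so it must be He.
(r6,c1): row 6 has {B,N}; column 1 has {He,Li,Be,C,N}, so it must be H.
(r7,c2): row 7 has {H,He,Li,C,N}; column 2 has {H,He,Li,B,N}, so it must be Be.
(r7,c5): row 7 has {H,He,Li,Be,C,N}; column 5 has {He,N}, so it must be B.
(r4,c4): row 4 has {Be,B,N}; column 4 has {H,He,Li,B}, so it must be C.
(r4,c7): row 4 has {Be,B,C,N}; column 7 has {H,He,B,C,N}, so it must be Li.
(r5,c1): row 5 has {H,He,Li,Be,C,N}; column 1 has {H,He,Li,Be,C,N}, so it must be B.

B H Be Li N C He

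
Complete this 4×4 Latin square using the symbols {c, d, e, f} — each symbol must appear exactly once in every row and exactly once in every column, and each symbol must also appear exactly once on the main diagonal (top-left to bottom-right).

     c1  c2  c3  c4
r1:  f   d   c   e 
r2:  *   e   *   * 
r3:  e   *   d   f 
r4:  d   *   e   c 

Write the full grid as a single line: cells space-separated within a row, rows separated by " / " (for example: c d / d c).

f d c e / c e f d / e c d f / d f e c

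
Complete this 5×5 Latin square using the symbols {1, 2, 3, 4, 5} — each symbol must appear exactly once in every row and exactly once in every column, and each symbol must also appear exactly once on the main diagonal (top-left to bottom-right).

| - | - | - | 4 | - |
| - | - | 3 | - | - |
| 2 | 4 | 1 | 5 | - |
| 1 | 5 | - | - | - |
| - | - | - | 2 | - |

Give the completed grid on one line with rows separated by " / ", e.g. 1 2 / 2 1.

(r2,c2) = 2
(r2,c4) = 1
(r3,c5) = 3
(r4,c4) = 3
(r1,c1) = 5
(r1,c3) = 2
(r1,c5) = 1
(r2,c1) = 4
(r2,c5) = 5
(r4,c3) = 4
(r4,c5) = 2
(r5,c1) = 3
(r5,c2) = 1
(r5,c3) = 5
(r5,c5) = 4
(r1,c2) = 3

5 3 2 4 1 / 4 2 3 1 5 / 2 4 1 5 3 / 1 5 4 3 2 / 3 1 5 2 4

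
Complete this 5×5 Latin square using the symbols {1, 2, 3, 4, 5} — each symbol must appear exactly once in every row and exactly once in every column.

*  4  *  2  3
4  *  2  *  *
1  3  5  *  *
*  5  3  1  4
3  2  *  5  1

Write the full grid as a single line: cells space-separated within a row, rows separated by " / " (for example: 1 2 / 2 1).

(r1,c1) = 5
(r1,c3) = 1
(r2,c2) = 1
(r2,c4) = 3
(r2,c5) = 5
(r3,c4) = 4
(r3,c5) = 2
(r4,c1) = 2
(r5,c3) = 4

5 4 1 2 3 / 4 1 2 3 5 / 1 3 5 4 2 / 2 5 3 1 4 / 3 2 4 5 1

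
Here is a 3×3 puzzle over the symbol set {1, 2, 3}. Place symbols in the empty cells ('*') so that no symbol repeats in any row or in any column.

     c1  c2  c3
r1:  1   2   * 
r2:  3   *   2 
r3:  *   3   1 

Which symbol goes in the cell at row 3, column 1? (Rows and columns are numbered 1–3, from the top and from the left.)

2

(r1,c3) = 3
(r2,c2) = 1
(r3,c1) = 2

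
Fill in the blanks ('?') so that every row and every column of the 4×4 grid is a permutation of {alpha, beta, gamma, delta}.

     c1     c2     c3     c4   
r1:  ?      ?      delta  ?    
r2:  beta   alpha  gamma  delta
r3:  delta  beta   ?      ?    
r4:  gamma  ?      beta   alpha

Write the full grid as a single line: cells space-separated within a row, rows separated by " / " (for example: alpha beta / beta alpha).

Cell (r1,c1): row 1 has {delta}; column 1 has {beta,gamma,delta} → alpha.
Cell (r1,c2): row 1 has {alpha,delta}; column 2 has {alpha,beta} → gamma.
Cell (r1,c4): row 1 has {alpha,gamma,delta}; column 4 has {alpha,delta} → beta.
Cell (r3,c3): row 3 has {beta,delta}; column 3 has {beta,gamma,delta} → alpha.
Cell (r3,c4): row 3 has {alpha,beta,delta}; column 4 has {alpha,beta,delta} → gamma.
Cell (r4,c2): row 4 has {alpha,beta,gamma}; column 2 has {alpha,beta,gamma} → delta.

alpha gamma delta beta / beta alpha gamma delta / delta beta alpha gamma / gamma delta beta alpha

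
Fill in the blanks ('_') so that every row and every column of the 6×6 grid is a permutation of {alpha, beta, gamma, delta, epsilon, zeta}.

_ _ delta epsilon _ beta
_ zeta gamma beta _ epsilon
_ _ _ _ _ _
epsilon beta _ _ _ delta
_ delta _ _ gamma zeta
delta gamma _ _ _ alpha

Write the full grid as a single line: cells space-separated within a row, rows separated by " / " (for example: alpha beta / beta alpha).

gamma alpha delta epsilon zeta beta / alpha zeta gamma beta delta epsilon / zeta epsilon alpha delta beta gamma / epsilon beta zeta gamma alpha delta / beta delta epsilon alpha gamma zeta / delta gamma beta zeta epsilon alpha

row 1 has {beta,delta,epsilon}; column 2 has {beta,gamma,delta,zeta} — only alpha is left for (r1,c2).
row 1 has {alpha,beta,delta,epsilon}; column 5 has {gamma} — only zeta is left for (r1,c5).
row 2 has {beta,gamma,epsilon,zeta}; column 1 has {delta,epsilon} — only alpha is left for (r2,c1).
row 2 has {alpha,beta,gamma,epsilon,zeta}; column 5 has {gamma,zeta} — only delta is left for (r2,c5).
row 3 is empty so far; column 2 has {alpha,beta,gamma,delta,zeta} — only epsilon is left for (r3,c2).
row 3 has {epsilon}; column 6 has {alpha,beta,delta,epsilon,zeta} — only gamma is left for (r3,c6).
row 4 has {beta,delta,epsilon}; column 5 has {gamma,delta,zeta} — only alpha is left for (r4,c5).
row 5 has {gamma,delta,zeta}; column 1 has {alpha,delta,epsilon} — only beta is left for (r5,c1).
row 5 has {beta,gamma,delta,zeta}; column 4 has {beta,epsilon} — only alpha is left for (r5,c4).
row 6 has {alpha,gamma,delta}; column 4 has {alpha,beta,epsilon} — only zeta is left for (r6,c4).
row 1 has {alpha,beta,delta,epsilon,zeta}; column 1 has {alpha,beta,delta,epsilon} — only gamma is left for (r1,c1).
row 3 has {gamma,epsilon}; column 1 has {alpha,beta,gamma,delta,epsilon} — only zeta is left for (r3,c1).
row 3 has {gamma,epsilon,zeta}; column 4 has {alpha,beta,epsilon,zeta} — only delta is left for (r3,c4).
row 3 has {gamma,delta,epsilon,zeta}; column 5 has {alpha,gamma,delta,zeta} — only beta is left for (r3,c5).
row 4 has {alpha,beta,delta,epsilon}; column 3 has {gamma,delta} — only zeta is left for (r4,c3).
row 4 has {alpha,beta,delta,epsilon,zeta}; column 4 has {alpha,beta,delta,epsilon,zeta} — only gamma is left for (r4,c4).
row 5 has {alpha,beta,gamma,delta,zeta}; column 3 has {gamma,delta,zeta} — only epsilon is left for (r5,c3).
row 6 has {alpha,gamma,delta,zeta}; column 3 has {gamma,delta,epsilon,zeta} — only beta is left for (r6,c3).
row 6 has {alpha,beta,gamma,delta,zeta}; column 5 has {alpha,beta,gamma,delta,zeta} — only epsilon is left for (r6,c5).
row 3 has {beta,gamma,delta,epsilon,zeta}; column 3 has {beta,gamma,delta,epsilon,zeta} — only alpha is left for (r3,c3).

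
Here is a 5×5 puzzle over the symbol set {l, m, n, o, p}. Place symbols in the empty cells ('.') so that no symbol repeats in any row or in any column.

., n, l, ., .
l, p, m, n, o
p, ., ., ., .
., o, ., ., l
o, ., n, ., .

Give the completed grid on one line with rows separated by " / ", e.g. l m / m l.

m n l o p / l p m n o / p m o l n / n o p m l / o l n p m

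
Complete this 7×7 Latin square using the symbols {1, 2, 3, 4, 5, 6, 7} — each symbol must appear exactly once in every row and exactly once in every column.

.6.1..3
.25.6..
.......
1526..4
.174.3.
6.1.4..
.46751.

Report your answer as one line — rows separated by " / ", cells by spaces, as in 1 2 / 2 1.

row 1 has {1,3,6}; column 3 has {1,2,5,6,7} — only 4 is left for (r1,c3).
row 2 has {2,5,6}; column 4 has {1,4,6,7} — only 3 is left for (r2,c4).
row 3 is empty so far; column 3 has {1,2,4,5,6,7} — only 3 is left for (r3,c3).
row 4 has {1,2,4,5,6}; column 6 has {1,3} — only 7 is left for (r4,c6).
row 5 has {1,3,4,7}; column 5 has {4,5,6} — only 2 is left for (r5,c5).
row 7 has {1,4,5,6,7}; column 7 has {3,4} — only 2 is left for (r7,c7).
row 1 has {1,3,4,6}; column 5 has {2,4,5,6} — only 7 is left for (r1,c5).
row 2 has {2,3,5,6}; column 6 has {1,3,7} — only 4 is left for (r2,c6).
row 3 has {3}; column 2 has {1,2,4,5,6} — only 7 is left for (r3,c2).
row 3 has {3,7}; column 5 has {2,4,5,6,7} — only 1 is left for (r3,c5).
row 4 has {1,2,4,5,6,7}; column 5 has {1,2,4,5,6,7} — only 3 is left for (r4,c5).
row 5 has {1,2,3,4,7}; column 1 has {1,6} — only 5 is left for (r5,c1).
row 5 has {1,2,3,4,5,7}; column 7 has {2,3,4} — only 6 is left for (r5,c7).
row 6 has {1,4,6}; column 2 has {1,2,4,5,6,7} — only 3 is left for (r6,c2).
row 7 has {1,2,4,5,6,7}; column 1 has {1,5,6} — only 3 is left for (r7,c1).
row 1 has {1,3,4,6,7}; column 1 has {1,3,5,6} — only 2 is left for (r1,c1).
row 1 has {1,2,3,4,6,7}; column 6 has {1,3,4,7} — only 5 is left for (r1,c6).
row 2 has {2,3,4,5,6}; column 1 has {1,2,3,5,6} — only 7 is left for (r2,c1).
row 2 has {2,3,4,5,6,7}; column 7 has {2,3,4,6} — only 1 is left for (r2,c7).
row 3 has {1,3,7}; column 1 has {1,2,3,5,6,7} — only 4 is left for (r3,c1).
row 3 has {1,3,4,7}; column 7 has {1,2,3,4,6} — only 5 is left for (r3,c7).
row 6 has {1,3,4,6}; column 6 has {1,3,4,5,7} — only 2 is left for (r6,c6).
row 6 has {1,2,3,4,6}; column 7 has {1,2,3,4,5,6} — only 7 is left for (r6,c7).
row 3 has {1,3,4,5,7}; column 4 has {1,3,4,6,7} — only 2 is left for (r3,c4).
row 3 has {1,2,3,4,5,7}; column 6 has {1,2,3,4,5,7} — only 6 is left for (r3,c6).
row 6 has {1,2,3,4,6,7}; column 4 has {1,2,3,4,6,7} — only 5 is left for (r6,c4).

2 6 4 1 7 5 3 / 7 2 5 3 6 4 1 / 4 7 3 2 1 6 5 / 1 5 2 6 3 7 4 / 5 1 7 4 2 3 6 / 6 3 1 5 4 2 7 / 3 4 6 7 5 1 2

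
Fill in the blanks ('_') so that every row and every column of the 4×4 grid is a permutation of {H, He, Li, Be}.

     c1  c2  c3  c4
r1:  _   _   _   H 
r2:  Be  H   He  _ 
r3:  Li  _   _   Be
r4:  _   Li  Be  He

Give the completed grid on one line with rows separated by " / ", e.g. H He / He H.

(r1,c1) = He
(r1,c2) = Be
(r1,c3) = Li
(r2,c4) = Li
(r3,c2) = He
(r3,c3) = H
(r4,c1) = H

He Be Li H / Be H He Li / Li He H Be / H Li Be He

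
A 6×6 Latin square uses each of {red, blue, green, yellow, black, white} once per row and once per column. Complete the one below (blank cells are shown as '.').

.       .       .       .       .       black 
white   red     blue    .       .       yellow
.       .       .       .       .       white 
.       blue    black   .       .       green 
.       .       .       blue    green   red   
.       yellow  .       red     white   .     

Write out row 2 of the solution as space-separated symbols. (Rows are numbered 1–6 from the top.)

white red blue green black yellow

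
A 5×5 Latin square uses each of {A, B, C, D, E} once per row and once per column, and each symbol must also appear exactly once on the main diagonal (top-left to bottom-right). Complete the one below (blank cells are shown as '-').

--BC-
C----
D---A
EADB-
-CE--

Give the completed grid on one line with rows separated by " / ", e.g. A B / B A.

A D B C E / C E A D B / D B C E A / E A D B C / B C E A D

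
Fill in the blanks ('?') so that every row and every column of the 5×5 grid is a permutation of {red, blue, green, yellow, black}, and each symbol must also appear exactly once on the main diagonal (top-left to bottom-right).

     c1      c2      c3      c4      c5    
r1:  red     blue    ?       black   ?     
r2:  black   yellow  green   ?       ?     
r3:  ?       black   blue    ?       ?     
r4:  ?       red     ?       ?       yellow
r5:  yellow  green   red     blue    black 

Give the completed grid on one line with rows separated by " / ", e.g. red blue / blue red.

red blue yellow black green / black yellow green red blue / green black blue yellow red / blue red black green yellow / yellow green red blue black

Cell (r1,c3): row 1 has {red,blue,black}; column 3 has {red,blue,green} → yellow.
Cell (r1,c5): row 1 has {red,blue,yellow,black}; column 5 has {yellow,black} → green.
Cell (r2,c4): row 2 has {green,yellow,black}; column 4 has {blue,black} → red.
Cell (r2,c5): row 2 has {red,green,yellow,black}; column 5 has {green,yellow,black} → blue.
Cell (r3,c1): row 3 has {blue,black}; column 1 has {red,yellow,black} → green.
Cell (r3,c4): row 3 has {blue,green,black}; column 4 has {red,blue,black} → yellow.
Cell (r3,c5): row 3 has {blue,green,yellow,black}; column 5 has {blue,green,yellow,black} → red.
Cell (r4,c1): row 4 has {red,yellow}; column 1 has {red,green,yellow,black} → blue.
Cell (r4,c3): row 4 has {red,blue,yellow}; column 3 has {red,blue,green,yellow} → black.
Cell (r4,c4): row 4 has {red,blue,yellow,black}; column 4 has {red,blue,yellow,black}; the diagonal has {red,blue,yellow,black} → green.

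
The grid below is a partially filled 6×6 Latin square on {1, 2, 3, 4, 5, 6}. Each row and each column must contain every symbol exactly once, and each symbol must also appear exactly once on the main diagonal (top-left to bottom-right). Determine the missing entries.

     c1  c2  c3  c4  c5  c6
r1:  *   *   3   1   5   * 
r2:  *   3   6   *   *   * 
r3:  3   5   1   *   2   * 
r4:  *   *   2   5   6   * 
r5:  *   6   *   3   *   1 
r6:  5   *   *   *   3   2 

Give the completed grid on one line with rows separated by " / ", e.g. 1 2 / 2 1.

(r5,c5) = 4
(r6,c3) = 4
(r6,c4) = 6
(r1,c1) = 6
(r1,c6) = 4
(r2,c5) = 1
(r2,c6) = 5
(r3,c4) = 4
(r3,c6) = 6
(r4,c6) = 3
(r5,c1) = 2
(r5,c3) = 5
(r6,c2) = 1
(r1,c2) = 2
(r2,c1) = 4
(r2,c4) = 2
(r4,c1) = 1
(r4,c2) = 4

6 2 3 1 5 4 / 4 3 6 2 1 5 / 3 5 1 4 2 6 / 1 4 2 5 6 3 / 2 6 5 3 4 1 / 5 1 4 6 3 2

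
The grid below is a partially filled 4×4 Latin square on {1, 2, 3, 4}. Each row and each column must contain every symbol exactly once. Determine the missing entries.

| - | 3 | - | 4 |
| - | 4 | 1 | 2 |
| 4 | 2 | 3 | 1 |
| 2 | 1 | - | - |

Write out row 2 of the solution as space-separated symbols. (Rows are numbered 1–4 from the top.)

3 4 1 2

row 1 has {3,4}; column 1 has {2,4} — only 1 is left for (r1,c1).
row 1 has {1,3,4}; column 3 has {1,3} — only 2 is left for (r1,c3).
row 2 has {1,2,4}; column 1 has {1,2,4} — only 3 is left for (r2,c1).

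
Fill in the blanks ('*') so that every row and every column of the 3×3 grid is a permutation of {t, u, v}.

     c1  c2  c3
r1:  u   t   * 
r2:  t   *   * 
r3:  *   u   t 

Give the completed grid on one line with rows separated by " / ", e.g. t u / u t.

u t v / t v u / v u t

(r1,c3) = v
(r2,c2) = v
(r2,c3) = u
(r3,c1) = v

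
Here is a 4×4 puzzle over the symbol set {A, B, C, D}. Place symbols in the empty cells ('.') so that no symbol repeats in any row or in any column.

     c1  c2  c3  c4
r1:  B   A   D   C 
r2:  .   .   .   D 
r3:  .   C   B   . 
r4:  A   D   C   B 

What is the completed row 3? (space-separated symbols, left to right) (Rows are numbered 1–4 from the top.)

(r2,c1) = C
(r2,c2) = B
(r2,c3) = A
(r3,c1) = D
(r3,c4) = A

D C B A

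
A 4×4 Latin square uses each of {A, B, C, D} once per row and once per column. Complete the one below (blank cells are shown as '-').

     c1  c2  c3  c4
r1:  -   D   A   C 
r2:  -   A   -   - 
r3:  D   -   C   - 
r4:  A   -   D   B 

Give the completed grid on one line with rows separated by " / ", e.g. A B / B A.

B D A C / C A B D / D B C A / A C D B

row 1 has {A,C,D}; column 1 has {A,D} — only B is left for (r1,c1).
row 2 has {A}; column 1 has {A,B,D} — only C is left for (r2,c1).
row 2 has {A,C}; column 3 has {A,C,D} — only B is left for (r2,c3).
row 2 has {A,B,C}; column 4 has {B,C} — only D is left for (r2,c4).
row 3 has {C,D}; column 2 has {A,D} — only B is left for (r3,c2).
row 3 has {B,C,D}; column 4 has {B,C,D} — only A is left for (r3,c4).
row 4 has {A,B,D}; column 2 has {A,B,D} — only C is left for (r4,c2).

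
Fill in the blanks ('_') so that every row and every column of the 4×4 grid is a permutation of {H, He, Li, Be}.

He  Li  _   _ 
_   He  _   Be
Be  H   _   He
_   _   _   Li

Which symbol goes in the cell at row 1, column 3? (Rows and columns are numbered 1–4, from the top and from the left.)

Be

(r1,c4): row 1 has {He,Li}; column 4 has {He,Li,Be}, so it must be H.
(r3,c3): row 3 has {H,He,Be}; column 3 is empty so far, so it must be Li.
(r4,c1): row 4 has {Li}; column 1 has {He,Be}, so it must be H.
(r4,c2): row 4 has {H,Li}; column 2 has {H,He,Li}, so it must be Be.
(r4,c3): row 4 has {H,Li,Be}; column 3 has {Li}, so it must be He.
(r1,c3): row 1 has {H,He,Li}; column 3 has {He,Li}, so it must be Be.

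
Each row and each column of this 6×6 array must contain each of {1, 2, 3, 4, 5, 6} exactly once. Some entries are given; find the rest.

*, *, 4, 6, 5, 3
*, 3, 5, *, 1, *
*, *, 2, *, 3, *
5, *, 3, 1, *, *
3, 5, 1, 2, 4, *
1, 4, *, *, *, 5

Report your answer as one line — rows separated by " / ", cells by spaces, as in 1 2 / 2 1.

Cell (r1,c1): row 1 has {3,4,5,6}; column 1 has {1,3,5} → 2.
Cell (r1,c2): row 1 has {2,3,4,5,6}; column 2 has {3,4,5} → 1.
Cell (r2,c4): row 2 has {1,3,5}; column 4 has {1,2,6} → 4.
Cell (r3,c2): row 3 has {2,3}; column 2 has {1,3,4,5} → 6.
Cell (r3,c4): row 3 has {2,3,6}; column 4 has {1,2,4,6} → 5.
Cell (r4,c2): row 4 has {1,3,5}; column 2 has {1,3,4,5,6} → 2.
Cell (r4,c5): row 4 has {1,2,3,5}; column 5 has {1,3,4,5} → 6.
Cell (r4,c6): row 4 has {1,2,3,5,6}; column 6 has {3,5} → 4.
Cell (r5,c6): row 5 has {1,2,3,4,5}; column 6 has {3,4,5} → 6.
Cell (r6,c3): row 6 has {1,4,5}; column 3 has {1,2,3,4,5} → 6.
Cell (r6,c4): row 6 has {1,4,5,6}; column 4 has {1,2,4,5,6} → 3.
Cell (r6,c5): row 6 has {1,3,4,5,6}; column 5 has {1,3,4,5,6} → 2.
Cell (r2,c1): row 2 has {1,3,4,5}; column 1 has {1,2,3,5} → 6.
Cell (r2,c6): row 2 has {1,3,4,5,6}; column 6 has {3,4,5,6} → 2.
Cell (r3,c1): row 3 has {2,3,5,6}; column 1 has {1,2,3,5,6} → 4.
Cell (r3,c6): row 3 has {2,3,4,5,6}; column 6 has {2,3,4,5,6} → 1.

2 1 4 6 5 3 / 6 3 5 4 1 2 / 4 6 2 5 3 1 / 5 2 3 1 6 4 / 3 5 1 2 4 6 / 1 4 6 3 2 5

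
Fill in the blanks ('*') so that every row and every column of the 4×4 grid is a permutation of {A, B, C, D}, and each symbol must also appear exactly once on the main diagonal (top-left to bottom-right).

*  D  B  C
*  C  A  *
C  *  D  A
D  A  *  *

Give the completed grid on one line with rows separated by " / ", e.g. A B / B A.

row 1 has {B,C,D}; column 1 has {C,D}; the diagonal has {C,D} — only A is left for (r1,c1).
row 2 has {A,C}; column 1 has {A,C,D} — only B is left for (r2,c1).
row 2 has {A,B,C}; column 4 has {A,C} — only D is left for (r2,c4).
row 3 has {A,C,D}; column 2 has {A,C,D} — only B is left for (r3,c2).
row 4 has {A,D}; column 3 has {A,B,D} — only C is left for (r4,c3).
row 4 has {A,C,D}; column 4 has {A,C,D}; the diagonal has {A,C,D} — only B is left for (r4,c4).

A D B C / B C A D / C B D A / D A C B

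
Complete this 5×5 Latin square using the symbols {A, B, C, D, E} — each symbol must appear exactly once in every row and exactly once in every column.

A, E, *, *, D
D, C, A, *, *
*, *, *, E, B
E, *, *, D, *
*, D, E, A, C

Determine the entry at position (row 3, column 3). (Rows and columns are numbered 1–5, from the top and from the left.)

(r2,c4) = B
(r2,c5) = E
(r3,c1) = C
(r3,c2) = A
(r3,c3) = D

D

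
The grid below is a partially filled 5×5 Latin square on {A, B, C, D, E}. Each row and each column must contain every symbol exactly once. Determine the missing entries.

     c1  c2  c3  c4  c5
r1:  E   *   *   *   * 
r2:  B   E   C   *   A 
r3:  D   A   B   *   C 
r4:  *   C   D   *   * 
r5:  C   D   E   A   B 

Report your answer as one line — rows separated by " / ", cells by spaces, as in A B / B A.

E B A C D / B E C D A / D A B E C / A C D B E / C D E A B

Cell (r1,c2): row 1 has {E}; column 2 has {A,C,D,E} → B.
Cell (r1,c3): row 1 has {B,E}; column 3 has {B,C,D,E} → A.
Cell (r1,c5): row 1 has {A,B,E}; column 5 has {A,B,C} → D.
Cell (r2,c4): row 2 has {A,B,C,E}; column 4 has {A} → D.
Cell (r3,c4): row 3 has {A,B,C,D}; column 4 has {A,D} → E.
Cell (r4,c1): row 4 has {C,D}; column 1 has {B,C,D,E} → A.
Cell (r4,c4): row 4 has {A,C,D}; column 4 has {A,D,E} → B.
Cell (r4,c5): row 4 has {A,B,C,D}; column 5 has {A,B,C,D} → E.
Cell (r1,c4): row 1 has {A,B,D,E}; column 4 has {A,B,D,E} → C.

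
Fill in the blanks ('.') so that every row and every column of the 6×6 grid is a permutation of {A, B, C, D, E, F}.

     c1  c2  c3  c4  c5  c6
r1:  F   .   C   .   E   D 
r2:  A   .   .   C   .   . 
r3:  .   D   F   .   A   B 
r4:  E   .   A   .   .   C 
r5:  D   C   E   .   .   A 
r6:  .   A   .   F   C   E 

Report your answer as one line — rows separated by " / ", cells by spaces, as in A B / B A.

Cell (r1,c2): row 1 has {C,D,E,F}; column 2 has {A,C,D} → B.
Cell (r1,c4): row 1 has {B,C,D,E,F}; column 4 has {C,F} → A.
Cell (r2,c6): row 2 has {A,C}; column 6 has {A,B,C,D,E} → F.
Cell (r3,c1): row 3 has {A,B,D,F}; column 1 has {A,D,E,F} → C.
Cell (r3,c4): row 3 has {A,B,C,D,F}; column 4 has {A,C,F} → E.
Cell (r4,c2): row 4 has {A,C,E}; column 2 has {A,B,C,D} → F.
Cell (r5,c4): row 5 has {A,C,D,E}; column 4 has {A,C,E,F} → B.
Cell (r5,c5): row 5 has {A,B,C,D,E}; column 5 has {A,C,E} → F.
Cell (r6,c1): row 6 has {A,C,E,F}; column 1 has {A,C,D,E,F} → B.
Cell (r6,c3): row 6 has {A,B,C,E,F}; column 3 has {A,C,E,F} → D.
Cell (r2,c2): row 2 has {A,C,F}; column 2 has {A,B,C,D,F} → E.
Cell (r2,c3): row 2 has {A,C,E,F}; column 3 has {A,C,D,E,F} → B.
Cell (r2,c5): row 2 has {A,B,C,E,F}; column 5 has {A,C,E,F} → D.
Cell (r4,c4): row 4 has {A,C,E,F}; column 4 has {A,B,C,E,F} → D.
Cell (r4,c5): row 4 has {A,C,D,E,F}; column 5 has {A,C,D,E,F} → B.

F B C A E D / A E B C D F / C D F E A B / E F A D B C / D C E B F A / B A D F C E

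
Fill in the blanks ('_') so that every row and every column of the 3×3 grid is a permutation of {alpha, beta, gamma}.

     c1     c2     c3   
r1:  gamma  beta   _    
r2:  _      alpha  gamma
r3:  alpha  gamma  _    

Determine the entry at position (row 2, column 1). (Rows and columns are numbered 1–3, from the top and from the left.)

beta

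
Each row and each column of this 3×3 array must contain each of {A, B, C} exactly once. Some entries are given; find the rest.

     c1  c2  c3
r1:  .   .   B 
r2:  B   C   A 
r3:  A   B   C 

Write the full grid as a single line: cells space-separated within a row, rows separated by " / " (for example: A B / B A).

At row 1, column 1: row 1 has {B}; column 1 has {A,B}; that leaves C.
At row 1, column 2: row 1 has {B,C}; column 2 has {B,C}; that leaves A.

C A B / B C A / A B C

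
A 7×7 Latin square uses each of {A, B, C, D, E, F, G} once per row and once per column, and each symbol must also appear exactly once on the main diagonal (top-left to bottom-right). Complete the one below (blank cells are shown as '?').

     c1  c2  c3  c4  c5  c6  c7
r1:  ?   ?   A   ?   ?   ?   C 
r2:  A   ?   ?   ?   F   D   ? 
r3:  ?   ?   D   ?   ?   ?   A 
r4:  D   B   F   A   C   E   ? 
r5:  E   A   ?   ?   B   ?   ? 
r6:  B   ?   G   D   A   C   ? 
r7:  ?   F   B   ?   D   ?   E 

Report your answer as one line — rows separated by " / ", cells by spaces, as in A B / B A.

(r2,c2) = G
(r2,c7) = B
(r4,c7) = G
(r5,c3) = C
(r6,c2) = E
(r6,c7) = F
(r1,c1) = F
(r1,c2) = D
(r2,c3) = E
(r2,c4) = C
(r3,c2) = C
(r5,c7) = D
(r7,c4) = G
(r7,c6) = A
(r3,c1) = G
(r3,c5) = E
(r5,c4) = F
(r5,c6) = G
(r7,c1) = C
(r1,c5) = G
(r1,c6) = B
(r3,c4) = B
(r3,c6) = F
(r1,c4) = E

F D A E G B C / A G E C F D B / G C D B E F A / D B F A C E G / E A C F B G D / B E G D A C F / C F B G D A E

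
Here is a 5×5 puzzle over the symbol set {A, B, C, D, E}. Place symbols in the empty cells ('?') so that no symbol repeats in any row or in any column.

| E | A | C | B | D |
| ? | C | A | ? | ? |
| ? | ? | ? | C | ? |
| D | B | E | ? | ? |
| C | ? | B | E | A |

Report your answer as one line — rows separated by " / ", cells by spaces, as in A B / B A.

E A C B D / B C A D E / A E D C B / D B E A C / C D B E A

(r2,c1): row 2 has {A,C}; column 1 has {C,D,E}, so it must be B.
(r2,c4): row 2 has {A,B,C}; column 4 has {B,C,E}, so it must be D.
(r2,c5): row 2 has {A,B,C,D}; column 5 has {A,D}, so it must be E.
(r3,c1): row 3 has {C}; column 1 has {B,C,D,E}, so it must be A.
(r3,c3): row 3 has {A,C}; column 3 has {A,B,C,E}, so it must be D.
(r3,c5): row 3 has {A,C,D}; column 5 has {A,D,E}, so it must be B.
(r4,c4): row 4 has {B,D,E}; column 4 has {B,C,D,E}, so it must be A.
(r4,c5): row 4 has {A,B,D,E}; column 5 has {A,B,D,E}, so it must be C.
(r5,c2): row 5 has {A,B,C,E}; column 2 has {A,B,C}, so it must be D.
(r3,c2): row 3 has {A,B,C,D}; column 2 has {A,B,C,D}, so it must be E.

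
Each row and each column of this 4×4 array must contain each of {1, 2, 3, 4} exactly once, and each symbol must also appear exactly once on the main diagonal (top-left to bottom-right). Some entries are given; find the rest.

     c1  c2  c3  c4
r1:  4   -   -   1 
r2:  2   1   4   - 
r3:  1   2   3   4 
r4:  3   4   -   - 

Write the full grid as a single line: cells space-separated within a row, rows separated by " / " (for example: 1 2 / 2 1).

4 3 2 1 / 2 1 4 3 / 1 2 3 4 / 3 4 1 2

(r1,c2) = 3
(r1,c3) = 2
(r2,c4) = 3
(r4,c3) = 1
(r4,c4) = 2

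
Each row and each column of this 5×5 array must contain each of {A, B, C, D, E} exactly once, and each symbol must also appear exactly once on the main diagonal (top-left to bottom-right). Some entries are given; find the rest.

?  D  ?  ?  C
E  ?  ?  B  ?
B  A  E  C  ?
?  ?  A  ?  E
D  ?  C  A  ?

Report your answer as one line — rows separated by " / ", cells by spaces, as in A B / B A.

A D B E C / E C D B A / B A E C D / C B A D E / D E C A B

At row 1, column 1: row 1 has {C,D}; column 1 has {B,D,E}; the diagonal has {E}; that leaves A.
At row 1, column 3: row 1 has {A,C,D}; column 3 has {A,C,E}; that leaves B.
At row 1, column 4: row 1 has {A,B,C,D}; column 4 has {A,B,C}; that leaves E.
At row 2, column 2: row 2 has {B,E}; column 2 has {A,D}; the diagonal has {A,E}; that leaves C.
At row 2, column 3: row 2 has {B,C,E}; column 3 has {A,B,C,E}; that leaves D.
At row 2, column 5: row 2 has {B,C,D,E}; column 5 has {C,E}; that leaves A.
At row 3, column 5: row 3 has {A,B,C,E}; column 5 has {A,C,E}; that leaves D.
At row 4, column 1: row 4 has {A,E}; column 1 has {A,B,D,E}; that leaves C.
At row 4, column 2: row 4 has {A,C,E}; column 2 has {A,C,D}; that leaves B.
At row 4, column 4: row 4 has {A,B,C,E}; column 4 has {A,B,C,E}; the diagonal has {A,C,E}; that leaves D.
At row 5, column 2: row 5 has {A,C,D}; column 2 has {A,B,C,D}; that leaves E.
At row 5, column 5: row 5 has {A,C,D,E}; column 5 has {A,C,D,E}; the diagonal has {A,C,D,E}; that leaves B.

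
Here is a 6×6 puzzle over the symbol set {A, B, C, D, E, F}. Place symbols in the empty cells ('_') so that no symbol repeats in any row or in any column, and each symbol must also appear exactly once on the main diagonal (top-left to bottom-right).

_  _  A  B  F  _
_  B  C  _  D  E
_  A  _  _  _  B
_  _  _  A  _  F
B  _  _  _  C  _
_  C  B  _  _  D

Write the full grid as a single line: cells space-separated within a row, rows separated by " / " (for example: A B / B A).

E D A B F C / A B C F D E / D A F C E B / C E D A B F / B F E D C A / F C B E A D

Cell (r1,c1): row 1 has {A,B,F}; column 1 has {B}; the diagonal has {A,B,C,D} → E.
Cell (r1,c2): row 1 has {A,B,E,F}; column 2 has {A,B,C} → D.
Cell (r1,c6): row 1 has {A,B,D,E,F}; column 6 has {B,D,E,F} → C.
Cell (r2,c4): row 2 has {B,C,D,E}; column 4 has {A,B} → F.
Cell (r3,c3): row 3 has {A,B}; column 3 has {A,B,C}; the diagonal has {A,B,C,D,E} → F.
Cell (r3,c5): row 3 has {A,B,F}; column 5 has {C,D,F} → E.
Cell (r4,c2): row 4 has {A,F}; column 2 has {A,B,C,D} → E.
Cell (r4,c3): row 4 has {A,E,F}; column 3 has {A,B,C,F} → D.
Cell (r4,c5): row 4 has {A,D,E,F}; column 5 has {C,D,E,F} → B.
Cell (r5,c2): row 5 has {B,C}; column 2 has {A,B,C,D,E} → F.
Cell (r5,c3): row 5 has {B,C,F}; column 3 has {A,B,C,D,F} → E.
Cell (r5,c4): row 5 has {B,C,E,F}; column 4 has {A,B,F} → D.
Cell (r5,c6): row 5 has {B,C,D,E,F}; column 6 has {B,C,D,E,F} → A.
Cell (r6,c4): row 6 has {B,C,D}; column 4 has {A,B,D,F} → E.
Cell (r6,c5): row 6 has {B,C,D,E}; column 5 has {B,C,D,E,F} → A.
Cell (r2,c1): row 2 has {B,C,D,E,F}; column 1 has {B,E} → A.
Cell (r3,c4): row 3 has {A,B,E,F}; column 4 has {A,B,D,E,F} → C.
Cell (r4,c1): row 4 has {A,B,D,E,F}; column 1 has {A,B,E} → C.
Cell (r6,c1): row 6 has {A,B,C,D,E}; column 1 has {A,B,C,E} → F.
Cell (r3,c1): row 3 has {A,B,C,E,F}; column 1 has {A,B,C,E,F} → D.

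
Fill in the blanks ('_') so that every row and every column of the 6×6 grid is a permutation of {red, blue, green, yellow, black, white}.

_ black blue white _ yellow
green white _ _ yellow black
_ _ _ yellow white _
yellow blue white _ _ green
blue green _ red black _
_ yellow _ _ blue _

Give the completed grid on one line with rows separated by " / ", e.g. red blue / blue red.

(r1,c1): row 1 has {blue,yellow,black,white}; column 1 has {blue,green,yellow}, so it must be red.
(r1,c5): row 1 has {red,blue,yellow,black,white}; column 5 has {blue,yellow,black,white}, so it must be green.
(r2,c3): row 2 has {green,yellow,black,white}; column 3 has {blue,white}, so it must be red.
(r2,c4): row 2 has {red,green,yellow,black,white}; column 4 has {red,yellow,white}, so it must be blue.
(r3,c1): row 3 has {yellow,white}; column 1 has {red,blue,green,yellow}, so it must be black.
(r3,c2): row 3 has {yellow,black,white}; column 2 has {blue,green,yellow,black,white}, so it must be red.
(r3,c3): row 3 has {red,yellow,black,white}; column 3 has {red,blue,white}, so it must be green.
(r3,c6): row 3 has {red,green,yellow,black,white}; column 6 has {green,yellow,black}, so it must be blue.
(r4,c4): row 4 has {blue,green,yellow,white}; column 4 has {red,blue,yellow,white}, so it must be black.
(r4,c5): row 4 has {blue,green,yellow,black,white}; column 5 has {blue,green,yellow,black,white}, so it must be red.
(r5,c3): row 5 has {red,blue,green,black}; column 3 has {red,blue,green,white}, so it must be yellow.
(r5,c6): row 5 has {red,blue,green,yellow,black}; column 6 has {blue,green,yellow,black}, so it must be white.
(r6,c1): row 6 has {blue,yellow}; column 1 has {red,blue,green,yellow,black}, so it must be white.
(r6,c3): row 6 has {blue,yellow,white}; column 3 has {red,blue,green,yellow,white}, so it must be black.
(r6,c4): row 6 has {blue,yellow,black,white}; column 4 has {red,blue,yellow,black,white}, so it must be green.
(r6,c6): row 6 has {blue,green,yellow,black,white}; column 6 has {blue,green,yellow,black,white}, so it must be red.

red black blue white green yellow / green white red blue yellow black / black red green yellow white blue / yellow blue white black red green / blue green yellow red black white / white yellow black green blue red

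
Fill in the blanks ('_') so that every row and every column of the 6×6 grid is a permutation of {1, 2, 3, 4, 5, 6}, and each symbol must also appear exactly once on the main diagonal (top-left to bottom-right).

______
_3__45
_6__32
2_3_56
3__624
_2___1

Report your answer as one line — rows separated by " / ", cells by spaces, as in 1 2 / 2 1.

6 4 2 5 1 3 / 1 3 6 2 4 5 / 4 6 5 1 3 2 / 2 1 3 4 5 6 / 3 5 1 6 2 4 / 5 2 4 3 6 1

At row 1, column 6: row 1 is empty so far; column 6 has {1,2,4,5,6}; that leaves 3.
At row 4, column 4: row 4 has {2,3,5,6}; column 4 has {6}; the diagonal has {1,2,3}; that leaves 4.
At row 6, column 5: row 6 has {1,2}; column 5 has {2,3,4,5}; that leaves 6.
At row 1, column 5: row 1 has {3}; column 5 has {2,3,4,5,6}; that leaves 1.
At row 3, column 3: row 3 has {2,3,6}; column 3 has {3}; the diagonal has {1,2,3,4}; that leaves 5.
At row 3, column 4: row 3 has {2,3,5,6}; column 4 has {4,6}; that leaves 1.
At row 4, column 2: row 4 has {2,3,4,5,6}; column 2 has {2,3,6}; that leaves 1.
At row 5, column 2: row 5 has {2,3,4,6}; column 2 has {1,2,3,6}; that leaves 5.
At row 5, column 3: row 5 has {2,3,4,5,6}; column 3 has {3,5}; that leaves 1.
At row 6, column 3: row 6 has {1,2,6}; column 3 has {1,3,5}; that leaves 4.
At row 1, column 1: row 1 has {1,3}; column 1 has {2,3}; the diagonal has {1,2,3,4,5}; that leaves 6.
At row 1, column 2: row 1 has {1,3,6}; column 2 has {1,2,3,5,6}; that leaves 4.
At row 1, column 3: row 1 has {1,3,4,6}; column 3 has {1,3,4,5}; that leaves 2.
At row 1, column 4: row 1 has {1,2,3,4,6}; column 4 has {1,4,6}; that leaves 5.
At row 2, column 1: row 2 has {3,4,5}; column 1 has {2,3,6}; that leaves 1.
At row 2, column 3: row 2 has {1,3,4,5}; column 3 has {1,2,3,4,5}; that leaves 6.
At row 2, column 4: row 2 has {1,3,4,5,6}; column 4 has {1,4,5,6}; that leaves 2.
At row 3, column 1: row 3 has {1,2,3,5,6}; column 1 has {1,2,3,6}; that leaves 4.
At row 6, column 1: row 6 has {1,2,4,6}; column 1 has {1,2,3,4,6}; that leaves 5.
At row 6, column 4: row 6 has {1,2,4,5,6}; column 4 has {1,2,4,5,6}; that leaves 3.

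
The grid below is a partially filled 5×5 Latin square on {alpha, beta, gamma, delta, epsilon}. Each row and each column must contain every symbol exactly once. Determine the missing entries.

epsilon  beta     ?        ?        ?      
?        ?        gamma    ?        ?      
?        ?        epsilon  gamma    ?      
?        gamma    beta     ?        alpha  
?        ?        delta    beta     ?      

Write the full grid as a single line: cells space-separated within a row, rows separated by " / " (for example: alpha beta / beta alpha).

epsilon beta alpha delta gamma / beta epsilon gamma alpha delta / alpha delta epsilon gamma beta / delta gamma beta epsilon alpha / gamma alpha delta beta epsilon

Cell (r1,c3): row 1 has {beta,epsilon}; column 3 has {beta,gamma,delta,epsilon} → alpha.
Cell (r1,c4): row 1 has {alpha,beta,epsilon}; column 4 has {beta,gamma} → delta.
Cell (r1,c5): row 1 has {alpha,beta,delta,epsilon}; column 5 has {alpha} → gamma.
Cell (r4,c1): row 4 has {alpha,beta,gamma}; column 1 has {epsilon} → delta.
Cell (r4,c4): row 4 has {alpha,beta,gamma,delta}; column 4 has {beta,gamma,delta} → epsilon.
Cell (r5,c5): row 5 has {beta,delta}; column 5 has {alpha,gamma} → epsilon.
Cell (r2,c4): row 2 has {gamma}; column 4 has {beta,gamma,delta,epsilon} → alpha.
Cell (r5,c2): row 5 has {beta,delta,epsilon}; column 2 has {beta,gamma} → alpha.
Cell (r2,c1): row 2 has {alpha,gamma}; column 1 has {delta,epsilon} → beta.
Cell (r2,c5): row 2 has {alpha,beta,gamma}; column 5 has {alpha,gamma,epsilon} → delta.
Cell (r3,c1): row 3 has {gamma,epsilon}; column 1 has {beta,delta,epsilon} → alpha.
Cell (r3,c2): row 3 has {alpha,gamma,epsilon}; column 2 has {alpha,beta,gamma} → delta.
Cell (r3,c5): row 3 has {alpha,gamma,delta,epsilon}; column 5 has {alpha,gamma,delta,epsilon} → beta.
Cell (r5,c1): row 5 has {alpha,beta,delta,epsilon}; column 1 has {alpha,beta,delta,epsilon} → gamma.
Cell (r2,c2): row 2 has {alpha,beta,gamma,delta}; column 2 has {alpha,beta,gamma,delta} → epsilon.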